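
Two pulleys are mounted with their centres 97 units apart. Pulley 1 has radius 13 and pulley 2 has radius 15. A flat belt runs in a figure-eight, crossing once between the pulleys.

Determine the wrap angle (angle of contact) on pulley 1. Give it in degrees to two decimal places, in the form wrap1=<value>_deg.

crossed belt: β = asin((r1+r2)/C) = asin(28/97) = 16.7777°
wrap1 = wrap2 = π + 2β = 213.5555°

wrap1=213.56_deg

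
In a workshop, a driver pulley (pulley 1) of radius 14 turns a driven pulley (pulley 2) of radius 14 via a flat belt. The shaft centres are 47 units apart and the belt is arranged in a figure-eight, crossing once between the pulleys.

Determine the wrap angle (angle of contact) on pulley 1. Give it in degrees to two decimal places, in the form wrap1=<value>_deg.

wrap1=253.13_deg

crossed belt: β = asin((r1+r2)/C) = asin(28/47) = 36.5657°
wrap1 = wrap2 = π + 2β = 253.1315°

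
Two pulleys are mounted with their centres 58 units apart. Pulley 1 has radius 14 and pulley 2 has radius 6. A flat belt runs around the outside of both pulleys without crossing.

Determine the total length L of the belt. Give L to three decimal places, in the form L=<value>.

open belt: β = asin((r2−r1)/C) = asin(-8/58) = -7.9281°
wrap1 = π − 2β = 195.8563°
wrap2 = π + 2β = 164.1437°
tangent length = C·cosβ = 57.4456
L = r1·wrap1 + r2·wrap2 + 2·C·cosβ = 14·3.4183 + 6·2.8648 + 2·57.4456 = 179.9371

L=179.937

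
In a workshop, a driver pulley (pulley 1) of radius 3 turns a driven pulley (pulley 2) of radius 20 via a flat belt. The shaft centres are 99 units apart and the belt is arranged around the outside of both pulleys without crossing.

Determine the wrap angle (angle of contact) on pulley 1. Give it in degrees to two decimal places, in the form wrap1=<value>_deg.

wrap1=160.22_deg

open belt: β = asin((r2−r1)/C) = asin(17/99) = 9.8877°
wrap1 = π − 2β = 160.2247°
wrap2 = π + 2β = 199.7753°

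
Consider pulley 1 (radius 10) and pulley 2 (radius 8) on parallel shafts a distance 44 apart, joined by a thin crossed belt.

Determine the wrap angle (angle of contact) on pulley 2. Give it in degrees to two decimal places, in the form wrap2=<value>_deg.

wrap2=228.30_deg

crossed belt: β = asin((r1+r2)/C) = asin(18/44) = 24.1477°
wrap1 = wrap2 = π + 2β = 228.2955°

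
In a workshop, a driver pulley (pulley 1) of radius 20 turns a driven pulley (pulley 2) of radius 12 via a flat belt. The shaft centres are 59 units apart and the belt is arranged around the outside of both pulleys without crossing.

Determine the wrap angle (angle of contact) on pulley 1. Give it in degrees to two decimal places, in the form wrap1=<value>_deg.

open belt: β = asin((r2−r1)/C) = asin(-8/59) = -7.7929°
wrap1 = π − 2β = 195.5858°
wrap2 = π + 2β = 164.4142°

wrap1=195.59_deg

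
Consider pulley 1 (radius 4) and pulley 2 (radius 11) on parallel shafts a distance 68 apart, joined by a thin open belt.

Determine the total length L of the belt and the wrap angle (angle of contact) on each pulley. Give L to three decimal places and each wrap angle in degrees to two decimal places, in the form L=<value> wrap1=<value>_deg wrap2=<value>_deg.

open belt: β = asin((r2−r1)/C) = asin(7/68) = 5.9086°
wrap1 = π − 2β = 168.1829°
wrap2 = π + 2β = 191.8171°
tangent length = C·cosβ = 67.6387
L = r1·wrap1 + r2·wrap2 + 2·C·cosβ = 4·2.9353 + 11·3.3478 + 2·67.6387 = 183.8451

L=183.845 wrap1=168.18_deg wrap2=191.82_deg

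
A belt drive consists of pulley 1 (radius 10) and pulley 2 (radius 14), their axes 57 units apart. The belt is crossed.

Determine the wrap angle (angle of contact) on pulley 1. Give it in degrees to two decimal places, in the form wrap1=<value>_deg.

wrap1=229.80_deg

crossed belt: β = asin((r1+r2)/C) = asin(24/57) = 24.9011°
wrap1 = wrap2 = π + 2β = 229.8021°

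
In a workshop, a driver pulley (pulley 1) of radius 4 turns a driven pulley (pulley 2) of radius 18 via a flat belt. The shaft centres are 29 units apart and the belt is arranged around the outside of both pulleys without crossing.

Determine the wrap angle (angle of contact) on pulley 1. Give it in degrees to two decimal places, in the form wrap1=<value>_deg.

wrap1=122.27_deg

open belt: β = asin((r2−r1)/C) = asin(14/29) = 28.8657°
wrap1 = π − 2β = 122.2685°
wrap2 = π + 2β = 237.7315°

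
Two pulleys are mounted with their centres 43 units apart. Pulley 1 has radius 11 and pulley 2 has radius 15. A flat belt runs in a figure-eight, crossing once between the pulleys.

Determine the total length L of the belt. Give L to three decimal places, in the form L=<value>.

L=183.945

crossed belt: β = asin((r1+r2)/C) = asin(26/43) = 37.2037°
wrap1 = wrap2 = π + 2β = 254.4075°
tangent length = C·cosβ = 34.2491
L = (r1+r2)·wrap + 2·C·cosβ = 26·4.4402 + 2·34.2491 = 183.9446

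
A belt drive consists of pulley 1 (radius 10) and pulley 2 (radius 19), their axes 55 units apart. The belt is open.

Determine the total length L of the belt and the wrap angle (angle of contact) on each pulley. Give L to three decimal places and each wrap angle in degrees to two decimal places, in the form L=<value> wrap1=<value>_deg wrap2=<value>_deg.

open belt: β = asin((r2−r1)/C) = asin(9/55) = 9.4180°
wrap1 = π − 2β = 161.1639°
wrap2 = π + 2β = 198.8361°
tangent length = C·cosβ = 54.2586
L = r1·wrap1 + r2·wrap2 + 2·C·cosβ = 10·2.8128 + 19·3.4703 + 2·54.2586 = 202.5822

L=202.582 wrap1=161.16_deg wrap2=198.84_deg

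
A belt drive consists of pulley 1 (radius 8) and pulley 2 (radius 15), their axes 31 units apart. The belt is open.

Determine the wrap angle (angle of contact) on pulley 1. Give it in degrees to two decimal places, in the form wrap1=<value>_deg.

open belt: β = asin((r2−r1)/C) = asin(7/31) = 13.0503°
wrap1 = π − 2β = 153.8994°
wrap2 = π + 2β = 206.1006°

wrap1=153.90_deg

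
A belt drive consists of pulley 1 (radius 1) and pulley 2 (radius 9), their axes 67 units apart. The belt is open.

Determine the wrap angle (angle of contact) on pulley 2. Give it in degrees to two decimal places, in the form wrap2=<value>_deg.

open belt: β = asin((r2−r1)/C) = asin(8/67) = 6.8576°
wrap1 = π − 2β = 166.2847°
wrap2 = π + 2β = 193.7153°

wrap2=193.72_deg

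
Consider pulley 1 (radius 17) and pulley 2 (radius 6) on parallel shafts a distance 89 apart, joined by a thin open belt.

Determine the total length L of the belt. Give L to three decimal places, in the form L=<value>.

open belt: β = asin((r2−r1)/C) = asin(-11/89) = -7.0997°
wrap1 = π − 2β = 194.1993°
wrap2 = π + 2β = 165.8007°
tangent length = C·cosβ = 88.3176
L = r1·wrap1 + r2·wrap2 + 2·C·cosβ = 17·3.3894 + 6·2.8938 + 2·88.3176 = 251.6179

L=251.618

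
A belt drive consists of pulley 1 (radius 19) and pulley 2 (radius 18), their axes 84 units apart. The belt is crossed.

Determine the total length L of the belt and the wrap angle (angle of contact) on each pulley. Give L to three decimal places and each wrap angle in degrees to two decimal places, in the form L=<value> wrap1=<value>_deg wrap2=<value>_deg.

crossed belt: β = asin((r1+r2)/C) = asin(37/84) = 26.1343°
wrap1 = wrap2 = π + 2β = 232.2685°
tangent length = C·cosβ = 75.4122
L = (r1+r2)·wrap + 2·C·cosβ = 37·4.0539 + 2·75.4122 = 300.8169

L=300.817 wrap1=232.27_deg wrap2=232.27_deg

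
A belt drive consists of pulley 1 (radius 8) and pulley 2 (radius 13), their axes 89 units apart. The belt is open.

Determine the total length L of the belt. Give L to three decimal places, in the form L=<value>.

L=244.254

open belt: β = asin((r2−r1)/C) = asin(5/89) = 3.2206°
wrap1 = π − 2β = 173.5589°
wrap2 = π + 2β = 186.4411°
tangent length = C·cosβ = 88.8594
L = r1·wrap1 + r2·wrap2 + 2·C·cosβ = 8·3.0292 + 13·3.2540 + 2·88.8594 = 244.2544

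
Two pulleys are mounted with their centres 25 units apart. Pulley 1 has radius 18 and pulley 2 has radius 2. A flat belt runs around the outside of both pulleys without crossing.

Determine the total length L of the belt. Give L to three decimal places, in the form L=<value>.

L=123.475

open belt: β = asin((r2−r1)/C) = asin(-16/25) = -39.7918°
wrap1 = π − 2β = 259.5836°
wrap2 = π + 2β = 100.4164°
tangent length = C·cosβ = 19.2094
L = r1·wrap1 + r2·wrap2 + 2·C·cosβ = 18·4.5306 + 2·1.7526 + 2·19.2094 = 123.4745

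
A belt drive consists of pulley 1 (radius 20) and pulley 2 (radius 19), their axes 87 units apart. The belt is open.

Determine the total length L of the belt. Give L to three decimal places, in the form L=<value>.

L=296.534

open belt: β = asin((r2−r1)/C) = asin(-1/87) = -0.6586°
wrap1 = π − 2β = 181.3172°
wrap2 = π + 2β = 178.6828°
tangent length = C·cosβ = 86.9943
L = r1·wrap1 + r2·wrap2 + 2·C·cosβ = 20·3.1646 + 19·3.1186 + 2·86.9943 = 296.5336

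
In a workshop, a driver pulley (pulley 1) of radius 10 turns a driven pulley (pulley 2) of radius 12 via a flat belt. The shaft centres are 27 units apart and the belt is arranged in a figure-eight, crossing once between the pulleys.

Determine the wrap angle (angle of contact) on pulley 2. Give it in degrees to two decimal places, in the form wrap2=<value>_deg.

wrap2=289.14_deg

crossed belt: β = asin((r1+r2)/C) = asin(22/27) = 54.5691°
wrap1 = wrap2 = π + 2β = 289.1381°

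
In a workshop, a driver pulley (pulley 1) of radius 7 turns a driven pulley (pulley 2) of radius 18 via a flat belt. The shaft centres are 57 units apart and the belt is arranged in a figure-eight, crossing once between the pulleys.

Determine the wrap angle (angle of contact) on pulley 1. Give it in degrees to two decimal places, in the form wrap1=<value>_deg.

wrap1=232.03_deg

crossed belt: β = asin((r1+r2)/C) = asin(25/57) = 26.0144°
wrap1 = wrap2 = π + 2β = 232.0287°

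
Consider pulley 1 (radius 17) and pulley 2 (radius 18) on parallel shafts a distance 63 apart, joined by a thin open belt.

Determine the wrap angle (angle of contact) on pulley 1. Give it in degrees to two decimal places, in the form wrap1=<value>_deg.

wrap1=178.18_deg

open belt: β = asin((r2−r1)/C) = asin(1/63) = 0.9095°
wrap1 = π − 2β = 178.1810°
wrap2 = π + 2β = 181.8190°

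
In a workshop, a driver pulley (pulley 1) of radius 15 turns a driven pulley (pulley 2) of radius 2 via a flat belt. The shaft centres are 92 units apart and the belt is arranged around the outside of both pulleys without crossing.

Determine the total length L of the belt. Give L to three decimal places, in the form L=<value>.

open belt: β = asin((r2−r1)/C) = asin(-13/92) = -8.1233°
wrap1 = π − 2β = 196.2467°
wrap2 = π + 2β = 163.7533°
tangent length = C·cosβ = 91.0769
L = r1·wrap1 + r2·wrap2 + 2·C·cosβ = 15·3.4252 + 2·2.8580 + 2·91.0769 = 239.2471

L=239.247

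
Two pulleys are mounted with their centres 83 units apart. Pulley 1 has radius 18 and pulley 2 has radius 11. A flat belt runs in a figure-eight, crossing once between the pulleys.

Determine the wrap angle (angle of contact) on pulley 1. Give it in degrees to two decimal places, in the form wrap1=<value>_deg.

wrap1=220.90_deg

crossed belt: β = asin((r1+r2)/C) = asin(29/83) = 20.4505°
wrap1 = wrap2 = π + 2β = 220.9009°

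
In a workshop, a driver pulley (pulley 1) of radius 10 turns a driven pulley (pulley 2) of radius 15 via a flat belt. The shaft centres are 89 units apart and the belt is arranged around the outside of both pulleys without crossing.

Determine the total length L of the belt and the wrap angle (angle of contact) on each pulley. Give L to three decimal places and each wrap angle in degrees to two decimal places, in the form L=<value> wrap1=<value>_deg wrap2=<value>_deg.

open belt: β = asin((r2−r1)/C) = asin(5/89) = 3.2206°
wrap1 = π − 2β = 173.5589°
wrap2 = π + 2β = 186.4411°
tangent length = C·cosβ = 88.8594
L = r1·wrap1 + r2·wrap2 + 2·C·cosβ = 10·3.0292 + 15·3.2540 + 2·88.8594 = 256.8208

L=256.821 wrap1=173.56_deg wrap2=186.44_deg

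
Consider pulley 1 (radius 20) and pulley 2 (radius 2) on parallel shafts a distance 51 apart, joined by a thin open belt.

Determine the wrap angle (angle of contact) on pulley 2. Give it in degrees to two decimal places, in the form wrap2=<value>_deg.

open belt: β = asin((r2−r1)/C) = asin(-18/51) = -20.6673°
wrap1 = π − 2β = 221.3346°
wrap2 = π + 2β = 138.6654°

wrap2=138.67_deg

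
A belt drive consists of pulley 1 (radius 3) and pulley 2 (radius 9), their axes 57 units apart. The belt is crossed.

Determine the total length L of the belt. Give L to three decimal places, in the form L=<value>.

L=154.235

crossed belt: β = asin((r1+r2)/C) = asin(12/57) = 12.1532°
wrap1 = wrap2 = π + 2β = 204.3064°
tangent length = C·cosβ = 55.7225
L = (r1+r2)·wrap + 2·C·cosβ = 12·3.5658 + 2·55.7225 = 154.2349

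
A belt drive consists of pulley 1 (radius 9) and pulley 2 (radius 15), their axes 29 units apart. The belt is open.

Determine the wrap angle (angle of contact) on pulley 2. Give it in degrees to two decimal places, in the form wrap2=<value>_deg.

wrap2=203.88_deg

open belt: β = asin((r2−r1)/C) = asin(6/29) = 11.9405°
wrap1 = π − 2β = 156.1189°
wrap2 = π + 2β = 203.8811°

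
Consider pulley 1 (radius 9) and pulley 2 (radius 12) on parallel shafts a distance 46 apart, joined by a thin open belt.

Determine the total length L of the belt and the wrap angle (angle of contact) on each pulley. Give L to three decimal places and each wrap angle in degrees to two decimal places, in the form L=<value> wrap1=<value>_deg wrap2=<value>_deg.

open belt: β = asin((r2−r1)/C) = asin(3/46) = 3.7393°
wrap1 = π − 2β = 172.5213°
wrap2 = π + 2β = 187.4787°
tangent length = C·cosβ = 45.9021
L = r1·wrap1 + r2·wrap2 + 2·C·cosβ = 9·3.0111 + 12·3.2721 + 2·45.9021 = 158.1692

L=158.169 wrap1=172.52_deg wrap2=187.48_deg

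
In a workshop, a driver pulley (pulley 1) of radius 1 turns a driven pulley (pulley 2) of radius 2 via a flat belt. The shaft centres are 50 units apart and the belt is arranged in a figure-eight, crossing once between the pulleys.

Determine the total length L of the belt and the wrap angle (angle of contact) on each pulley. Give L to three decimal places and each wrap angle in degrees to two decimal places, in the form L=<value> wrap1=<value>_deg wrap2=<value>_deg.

L=109.605 wrap1=186.88_deg wrap2=186.88_deg

crossed belt: β = asin((r1+r2)/C) = asin(3/50) = 3.4398°
wrap1 = wrap2 = π + 2β = 186.8796°
tangent length = C·cosβ = 49.9099
L = (r1+r2)·wrap + 2·C·cosβ = 3·3.2617 + 2·49.9099 = 109.6048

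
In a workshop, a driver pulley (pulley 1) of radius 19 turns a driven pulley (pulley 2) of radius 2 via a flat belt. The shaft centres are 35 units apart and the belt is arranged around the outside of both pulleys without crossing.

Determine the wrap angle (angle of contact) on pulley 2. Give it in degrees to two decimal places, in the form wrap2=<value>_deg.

open belt: β = asin((r2−r1)/C) = asin(-17/35) = -29.0593°
wrap1 = π − 2β = 238.1186°
wrap2 = π + 2β = 121.8814°

wrap2=121.88_deg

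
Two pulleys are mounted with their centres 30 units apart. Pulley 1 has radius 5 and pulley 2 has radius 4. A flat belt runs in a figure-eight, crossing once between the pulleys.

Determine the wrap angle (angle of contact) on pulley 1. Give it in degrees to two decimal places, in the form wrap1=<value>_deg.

wrap1=214.92_deg

crossed belt: β = asin((r1+r2)/C) = asin(9/30) = 17.4576°
wrap1 = wrap2 = π + 2β = 214.9152°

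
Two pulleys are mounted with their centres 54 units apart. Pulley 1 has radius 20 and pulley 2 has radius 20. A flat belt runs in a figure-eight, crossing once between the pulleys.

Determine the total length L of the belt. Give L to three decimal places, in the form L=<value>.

crossed belt: β = asin((r1+r2)/C) = asin(40/54) = 47.7946°
wrap1 = wrap2 = π + 2β = 275.5891°
tangent length = C·cosβ = 36.2767
L = (r1+r2)·wrap + 2·C·cosβ = 40·4.8099 + 2·36.2767 = 264.9509

L=264.951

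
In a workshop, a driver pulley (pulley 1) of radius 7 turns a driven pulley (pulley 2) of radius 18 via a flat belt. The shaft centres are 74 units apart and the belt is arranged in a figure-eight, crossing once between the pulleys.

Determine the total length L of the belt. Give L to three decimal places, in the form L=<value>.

L=235.069

crossed belt: β = asin((r1+r2)/C) = asin(25/74) = 19.7452°
wrap1 = wrap2 = π + 2β = 219.4904°
tangent length = C·cosβ = 69.6491
L = (r1+r2)·wrap + 2·C·cosβ = 25·3.8308 + 2·69.6491 = 235.0690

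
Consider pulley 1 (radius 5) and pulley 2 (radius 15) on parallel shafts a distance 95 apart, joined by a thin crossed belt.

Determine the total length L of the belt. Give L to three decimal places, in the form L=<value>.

crossed belt: β = asin((r1+r2)/C) = asin(20/95) = 12.1532°
wrap1 = wrap2 = π + 2β = 204.3064°
tangent length = C·cosβ = 92.8709
L = (r1+r2)·wrap + 2·C·cosβ = 20·3.5658 + 2·92.8709 = 257.0581

L=257.058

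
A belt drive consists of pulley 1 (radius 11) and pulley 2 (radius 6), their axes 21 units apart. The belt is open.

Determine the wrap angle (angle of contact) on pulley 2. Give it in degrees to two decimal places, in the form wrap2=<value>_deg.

open belt: β = asin((r2−r1)/C) = asin(-5/21) = -13.7741°
wrap1 = π − 2β = 207.5483°
wrap2 = π + 2β = 152.4517°

wrap2=152.45_deg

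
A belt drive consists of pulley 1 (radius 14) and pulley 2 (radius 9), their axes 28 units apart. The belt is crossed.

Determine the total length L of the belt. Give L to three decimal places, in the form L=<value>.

crossed belt: β = asin((r1+r2)/C) = asin(23/28) = 55.2281°
wrap1 = wrap2 = π + 2β = 290.4561°
tangent length = C·cosβ = 15.9687
L = (r1+r2)·wrap + 2·C·cosβ = 23·5.0694 + 2·15.9687 = 148.5340

L=148.534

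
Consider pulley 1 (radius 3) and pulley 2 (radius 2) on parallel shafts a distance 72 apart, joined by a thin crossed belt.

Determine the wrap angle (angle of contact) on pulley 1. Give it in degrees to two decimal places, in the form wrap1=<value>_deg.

wrap1=187.96_deg

crossed belt: β = asin((r1+r2)/C) = asin(5/72) = 3.9821°
wrap1 = wrap2 = π + 2β = 187.9642°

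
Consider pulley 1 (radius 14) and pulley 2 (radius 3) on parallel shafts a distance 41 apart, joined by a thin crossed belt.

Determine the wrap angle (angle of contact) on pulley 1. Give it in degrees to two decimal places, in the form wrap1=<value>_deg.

crossed belt: β = asin((r1+r2)/C) = asin(17/41) = 24.4963°
wrap1 = wrap2 = π + 2β = 228.9926°

wrap1=228.99_deg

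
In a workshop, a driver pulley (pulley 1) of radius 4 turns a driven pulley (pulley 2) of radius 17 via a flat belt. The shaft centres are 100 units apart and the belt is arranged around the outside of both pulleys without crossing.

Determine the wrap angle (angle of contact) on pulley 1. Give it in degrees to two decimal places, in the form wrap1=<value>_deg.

open belt: β = asin((r2−r1)/C) = asin(13/100) = 7.4696°
wrap1 = π − 2β = 165.0608°
wrap2 = π + 2β = 194.9392°

wrap1=165.06_deg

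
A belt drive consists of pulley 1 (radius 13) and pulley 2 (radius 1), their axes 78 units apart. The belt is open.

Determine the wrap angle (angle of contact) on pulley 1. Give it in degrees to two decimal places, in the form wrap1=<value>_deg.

open belt: β = asin((r2−r1)/C) = asin(-12/78) = -8.8499°
wrap1 = π − 2β = 197.6998°
wrap2 = π + 2β = 162.3002°

wrap1=197.70_deg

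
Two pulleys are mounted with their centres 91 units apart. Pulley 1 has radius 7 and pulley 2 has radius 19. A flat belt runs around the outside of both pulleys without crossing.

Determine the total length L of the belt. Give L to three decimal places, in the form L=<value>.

L=265.266

open belt: β = asin((r2−r1)/C) = asin(12/91) = 7.5776°
wrap1 = π − 2β = 164.8449°
wrap2 = π + 2β = 195.1551°
tangent length = C·cosβ = 90.2053
L = r1·wrap1 + r2·wrap2 + 2·C·cosβ = 7·2.8771 + 19·3.4061 + 2·90.2053 = 265.2661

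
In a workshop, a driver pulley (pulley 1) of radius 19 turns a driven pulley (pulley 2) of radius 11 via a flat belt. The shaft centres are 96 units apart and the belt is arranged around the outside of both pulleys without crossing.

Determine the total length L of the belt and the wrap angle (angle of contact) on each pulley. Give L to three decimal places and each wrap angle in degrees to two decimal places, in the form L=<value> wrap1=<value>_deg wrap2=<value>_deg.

open belt: β = asin((r2−r1)/C) = asin(-8/96) = -4.7802°
wrap1 = π − 2β = 189.5604°
wrap2 = π + 2β = 170.4396°
tangent length = C·cosβ = 95.6661
L = r1·wrap1 + r2·wrap2 + 2·C·cosβ = 19·3.3085 + 11·2.9747 + 2·95.6661 = 286.9148

L=286.915 wrap1=189.56_deg wrap2=170.44_deg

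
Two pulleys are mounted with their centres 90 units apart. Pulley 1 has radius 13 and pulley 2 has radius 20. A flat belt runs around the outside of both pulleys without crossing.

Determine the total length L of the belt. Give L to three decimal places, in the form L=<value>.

L=284.217

open belt: β = asin((r2−r1)/C) = asin(7/90) = 4.4608°
wrap1 = π − 2β = 171.0783°
wrap2 = π + 2β = 188.9217°
tangent length = C·cosβ = 89.7274
L = r1·wrap1 + r2·wrap2 + 2·C·cosβ = 13·2.9859 + 20·3.2973 + 2·89.7274 = 284.2173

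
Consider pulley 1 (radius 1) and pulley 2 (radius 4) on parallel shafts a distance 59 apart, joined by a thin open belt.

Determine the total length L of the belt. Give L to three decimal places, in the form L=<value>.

open belt: β = asin((r2−r1)/C) = asin(3/59) = 2.9146°
wrap1 = π − 2β = 174.1708°
wrap2 = π + 2β = 185.8292°
tangent length = C·cosβ = 58.9237
L = r1·wrap1 + r2·wrap2 + 2·C·cosβ = 1·3.0399 + 4·3.2433 + 2·58.9237 = 133.8605

L=133.861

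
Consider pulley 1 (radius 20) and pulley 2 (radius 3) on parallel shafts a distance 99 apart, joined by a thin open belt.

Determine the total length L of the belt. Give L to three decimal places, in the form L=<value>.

open belt: β = asin((r2−r1)/C) = asin(-17/99) = -9.8877°
wrap1 = π − 2β = 199.7753°
wrap2 = π + 2β = 160.2247°
tangent length = C·cosβ = 97.5295
L = r1·wrap1 + r2·wrap2 + 2·C·cosβ = 20·3.4867 + 3·2.7964 + 2·97.5295 = 273.1831

L=273.183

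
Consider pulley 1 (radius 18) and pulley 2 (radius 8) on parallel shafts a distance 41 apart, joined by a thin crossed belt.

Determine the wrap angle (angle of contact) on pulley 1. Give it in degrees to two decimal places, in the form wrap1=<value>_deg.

wrap1=258.71_deg

crossed belt: β = asin((r1+r2)/C) = asin(26/41) = 39.3567°
wrap1 = wrap2 = π + 2β = 258.7134°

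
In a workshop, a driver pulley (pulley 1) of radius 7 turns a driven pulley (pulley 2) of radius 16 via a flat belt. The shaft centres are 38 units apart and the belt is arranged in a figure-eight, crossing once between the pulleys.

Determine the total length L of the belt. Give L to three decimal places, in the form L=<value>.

crossed belt: β = asin((r1+r2)/C) = asin(23/38) = 37.2478°
wrap1 = wrap2 = π + 2β = 254.4956°
tangent length = C·cosβ = 30.2490
L = (r1+r2)·wrap + 2·C·cosβ = 23·4.4418 + 2·30.2490 = 162.6590

L=162.659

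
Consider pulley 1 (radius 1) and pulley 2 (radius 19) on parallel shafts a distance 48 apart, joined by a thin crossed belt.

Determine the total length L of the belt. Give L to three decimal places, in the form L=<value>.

crossed belt: β = asin((r1+r2)/C) = asin(20/48) = 24.6243°
wrap1 = wrap2 = π + 2β = 229.2486°
tangent length = C·cosβ = 43.6348
L = (r1+r2)·wrap + 2·C·cosβ = 20·4.0011 + 2·43.6348 = 167.2926

L=167.293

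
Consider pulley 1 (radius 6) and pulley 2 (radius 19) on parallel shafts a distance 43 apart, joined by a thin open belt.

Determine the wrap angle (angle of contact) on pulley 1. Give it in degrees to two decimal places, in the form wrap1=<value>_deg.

wrap1=144.81_deg

open belt: β = asin((r2−r1)/C) = asin(13/43) = 17.5973°
wrap1 = π − 2β = 144.8053°
wrap2 = π + 2β = 215.1947°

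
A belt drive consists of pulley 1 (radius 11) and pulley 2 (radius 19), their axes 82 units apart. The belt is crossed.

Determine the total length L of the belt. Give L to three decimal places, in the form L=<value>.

L=269.351

crossed belt: β = asin((r1+r2)/C) = asin(30/82) = 21.4601°
wrap1 = wrap2 = π + 2β = 222.9203°
tangent length = C·cosβ = 76.3151
L = (r1+r2)·wrap + 2·C·cosβ = 30·3.8907 + 2·76.3151 = 269.3510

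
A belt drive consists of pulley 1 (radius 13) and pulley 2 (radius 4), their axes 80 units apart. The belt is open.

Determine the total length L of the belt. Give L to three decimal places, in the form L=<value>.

open belt: β = asin((r2−r1)/C) = asin(-9/80) = -6.4594°
wrap1 = π − 2β = 192.9189°
wrap2 = π + 2β = 167.0811°
tangent length = C·cosβ = 79.4921
L = r1·wrap1 + r2·wrap2 + 2·C·cosβ = 13·3.3671 + 4·2.9161 + 2·79.4921 = 214.4206

L=214.421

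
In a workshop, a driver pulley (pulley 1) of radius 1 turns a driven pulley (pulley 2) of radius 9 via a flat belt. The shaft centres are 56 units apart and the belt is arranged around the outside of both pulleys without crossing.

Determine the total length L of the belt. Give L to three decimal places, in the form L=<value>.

open belt: β = asin((r2−r1)/C) = asin(8/56) = 8.2132°
wrap1 = π − 2β = 163.5736°
wrap2 = π + 2β = 196.4264°
tangent length = C·cosβ = 55.4256
L = r1·wrap1 + r2·wrap2 + 2·C·cosβ = 1·2.8549 + 9·3.4283 + 2·55.4256 = 144.5607

L=144.561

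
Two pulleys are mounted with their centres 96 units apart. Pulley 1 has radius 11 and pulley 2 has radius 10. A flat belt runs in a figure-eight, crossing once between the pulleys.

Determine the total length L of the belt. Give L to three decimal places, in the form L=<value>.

crossed belt: β = asin((r1+r2)/C) = asin(21/96) = 12.6356°
wrap1 = wrap2 = π + 2β = 205.2713°
tangent length = C·cosβ = 93.6750
L = (r1+r2)·wrap + 2·C·cosβ = 21·3.5827 + 2·93.6750 = 262.5858

L=262.586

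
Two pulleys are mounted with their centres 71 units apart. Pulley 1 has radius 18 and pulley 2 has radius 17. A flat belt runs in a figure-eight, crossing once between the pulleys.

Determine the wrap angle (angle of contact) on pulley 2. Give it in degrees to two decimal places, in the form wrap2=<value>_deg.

crossed belt: β = asin((r1+r2)/C) = asin(35/71) = 29.5352°
wrap1 = wrap2 = π + 2β = 239.0703°

wrap2=239.07_deg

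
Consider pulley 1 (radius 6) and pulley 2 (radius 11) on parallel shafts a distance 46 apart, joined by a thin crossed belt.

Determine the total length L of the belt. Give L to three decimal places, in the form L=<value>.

crossed belt: β = asin((r1+r2)/C) = asin(17/46) = 21.6888°
wrap1 = wrap2 = π + 2β = 223.3776°
tangent length = C·cosβ = 42.7434
L = (r1+r2)·wrap + 2·C·cosβ = 17·3.8987 + 2·42.7434 = 151.7643

L=151.764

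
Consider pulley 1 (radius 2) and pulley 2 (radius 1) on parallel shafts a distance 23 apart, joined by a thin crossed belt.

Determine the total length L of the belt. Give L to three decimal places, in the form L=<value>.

L=55.817

crossed belt: β = asin((r1+r2)/C) = asin(3/23) = 7.4947°
wrap1 = wrap2 = π + 2β = 194.9894°
tangent length = C·cosβ = 22.8035
L = (r1+r2)·wrap + 2·C·cosβ = 3·3.4032 + 2·22.8035 = 55.8166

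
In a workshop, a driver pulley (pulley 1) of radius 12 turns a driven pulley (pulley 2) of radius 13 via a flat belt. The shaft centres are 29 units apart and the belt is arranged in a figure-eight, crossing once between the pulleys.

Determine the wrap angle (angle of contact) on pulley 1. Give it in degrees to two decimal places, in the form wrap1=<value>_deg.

crossed belt: β = asin((r1+r2)/C) = asin(25/29) = 59.5497°
wrap1 = wrap2 = π + 2β = 299.0994°

wrap1=299.10_deg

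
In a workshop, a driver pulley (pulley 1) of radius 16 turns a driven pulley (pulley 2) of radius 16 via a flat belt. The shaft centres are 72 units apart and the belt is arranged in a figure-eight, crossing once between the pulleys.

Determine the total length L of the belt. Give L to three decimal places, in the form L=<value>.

L=259.003

crossed belt: β = asin((r1+r2)/C) = asin(32/72) = 26.3878°
wrap1 = wrap2 = π + 2β = 232.7756°
tangent length = C·cosβ = 64.4981
L = (r1+r2)·wrap + 2·C·cosβ = 32·4.0627 + 2·64.4981 = 259.0025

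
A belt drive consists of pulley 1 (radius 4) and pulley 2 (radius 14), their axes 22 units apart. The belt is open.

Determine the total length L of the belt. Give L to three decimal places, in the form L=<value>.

L=105.178

open belt: β = asin((r2−r1)/C) = asin(10/22) = 27.0357°
wrap1 = π − 2β = 125.9286°
wrap2 = π + 2β = 234.0714°
tangent length = C·cosβ = 19.5959
L = r1·wrap1 + r2·wrap2 + 2·C·cosβ = 4·2.1979 + 14·4.0853 + 2·19.5959 = 105.1777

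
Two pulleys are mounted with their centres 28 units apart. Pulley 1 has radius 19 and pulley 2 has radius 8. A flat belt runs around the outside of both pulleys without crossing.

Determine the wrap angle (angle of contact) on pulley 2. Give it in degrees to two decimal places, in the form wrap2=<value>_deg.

wrap2=133.74_deg

open belt: β = asin((r2−r1)/C) = asin(-11/28) = -23.1324°
wrap1 = π − 2β = 226.2648°
wrap2 = π + 2β = 133.7352°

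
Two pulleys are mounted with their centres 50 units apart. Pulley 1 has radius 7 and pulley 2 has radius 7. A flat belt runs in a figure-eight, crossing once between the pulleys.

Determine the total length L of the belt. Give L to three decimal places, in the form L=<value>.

L=147.929

crossed belt: β = asin((r1+r2)/C) = asin(14/50) = 16.2602°
wrap1 = wrap2 = π + 2β = 212.5204°
tangent length = C·cosβ = 48.0000
L = (r1+r2)·wrap + 2·C·cosβ = 14·3.7092 + 2·48.0000 = 147.9285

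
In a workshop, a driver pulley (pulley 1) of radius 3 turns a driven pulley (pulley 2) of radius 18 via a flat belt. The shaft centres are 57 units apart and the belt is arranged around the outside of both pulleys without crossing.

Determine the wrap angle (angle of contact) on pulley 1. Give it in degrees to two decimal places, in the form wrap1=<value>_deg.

open belt: β = asin((r2−r1)/C) = asin(15/57) = 15.2575°
wrap1 = π − 2β = 149.4850°
wrap2 = π + 2β = 210.5150°

wrap1=149.48_deg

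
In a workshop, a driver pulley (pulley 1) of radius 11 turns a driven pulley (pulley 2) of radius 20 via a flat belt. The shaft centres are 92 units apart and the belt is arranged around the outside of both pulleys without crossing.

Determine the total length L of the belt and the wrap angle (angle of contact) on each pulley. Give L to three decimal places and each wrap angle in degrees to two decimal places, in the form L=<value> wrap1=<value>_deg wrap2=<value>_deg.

open belt: β = asin((r2−r1)/C) = asin(9/92) = 5.6140°
wrap1 = π − 2β = 168.7720°
wrap2 = π + 2β = 191.2280°
tangent length = C·cosβ = 91.5587
L = r1·wrap1 + r2·wrap2 + 2·C·cosβ = 11·2.9456 + 20·3.3376 + 2·91.5587 = 282.2705

L=282.271 wrap1=168.77_deg wrap2=191.23_deg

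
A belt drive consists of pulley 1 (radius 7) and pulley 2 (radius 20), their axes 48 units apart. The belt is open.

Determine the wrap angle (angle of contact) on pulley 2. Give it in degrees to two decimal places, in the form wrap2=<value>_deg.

wrap2=211.43_deg

open belt: β = asin((r2−r1)/C) = asin(13/48) = 15.7139°
wrap1 = π − 2β = 148.5723°
wrap2 = π + 2β = 211.4277°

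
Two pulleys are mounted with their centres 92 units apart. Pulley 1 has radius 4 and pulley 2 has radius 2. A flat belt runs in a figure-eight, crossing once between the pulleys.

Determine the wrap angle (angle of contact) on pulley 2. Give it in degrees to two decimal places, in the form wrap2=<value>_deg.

crossed belt: β = asin((r1+r2)/C) = asin(6/92) = 3.7393°
wrap1 = wrap2 = π + 2β = 187.4787°

wrap2=187.48_deg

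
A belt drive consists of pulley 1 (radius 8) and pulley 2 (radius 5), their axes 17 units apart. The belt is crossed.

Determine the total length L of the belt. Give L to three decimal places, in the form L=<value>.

crossed belt: β = asin((r1+r2)/C) = asin(13/17) = 49.8808°
wrap1 = wrap2 = π + 2β = 279.7617°
tangent length = C·cosβ = 10.9545
L = (r1+r2)·wrap + 2·C·cosβ = 13·4.8828 + 2·10.9545 = 85.3848

L=85.385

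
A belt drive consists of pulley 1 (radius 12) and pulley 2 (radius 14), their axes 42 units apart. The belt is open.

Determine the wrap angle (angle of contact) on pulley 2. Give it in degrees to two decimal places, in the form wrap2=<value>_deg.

open belt: β = asin((r2−r1)/C) = asin(2/42) = 2.7294°
wrap1 = π − 2β = 174.5412°
wrap2 = π + 2β = 185.4588°

wrap2=185.46_deg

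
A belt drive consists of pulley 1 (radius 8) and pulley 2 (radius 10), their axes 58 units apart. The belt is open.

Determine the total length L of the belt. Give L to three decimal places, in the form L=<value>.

L=172.618

open belt: β = asin((r2−r1)/C) = asin(2/58) = 1.9761°
wrap1 = π − 2β = 176.0478°
wrap2 = π + 2β = 183.9522°
tangent length = C·cosβ = 57.9655
L = r1·wrap1 + r2·wrap2 + 2·C·cosβ = 8·3.0726 + 10·3.2106 + 2·57.9655 = 172.6176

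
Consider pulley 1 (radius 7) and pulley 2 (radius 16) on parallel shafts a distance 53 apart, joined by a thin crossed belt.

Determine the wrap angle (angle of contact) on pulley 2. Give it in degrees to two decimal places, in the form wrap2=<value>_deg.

wrap2=231.44_deg

crossed belt: β = asin((r1+r2)/C) = asin(23/53) = 25.7193°
wrap1 = wrap2 = π + 2β = 231.4386°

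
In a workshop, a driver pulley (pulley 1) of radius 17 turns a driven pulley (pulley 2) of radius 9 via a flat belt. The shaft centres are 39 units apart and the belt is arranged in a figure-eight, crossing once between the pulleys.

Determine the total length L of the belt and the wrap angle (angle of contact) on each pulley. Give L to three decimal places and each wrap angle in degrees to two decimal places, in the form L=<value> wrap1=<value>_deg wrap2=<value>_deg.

crossed belt: β = asin((r1+r2)/C) = asin(26/39) = 41.8103°
wrap1 = wrap2 = π + 2β = 263.6206°
tangent length = C·cosβ = 29.0689
L = (r1+r2)·wrap + 2·C·cosβ = 26·4.6010 + 2·29.0689 = 177.7650

L=177.765 wrap1=263.62_deg wrap2=263.62_deg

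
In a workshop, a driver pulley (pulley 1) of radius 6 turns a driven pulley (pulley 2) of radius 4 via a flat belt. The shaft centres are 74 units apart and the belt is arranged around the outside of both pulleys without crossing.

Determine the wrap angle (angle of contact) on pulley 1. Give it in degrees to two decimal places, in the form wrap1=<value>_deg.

wrap1=183.10_deg

open belt: β = asin((r2−r1)/C) = asin(-2/74) = -1.5487°
wrap1 = π − 2β = 183.0974°
wrap2 = π + 2β = 176.9026°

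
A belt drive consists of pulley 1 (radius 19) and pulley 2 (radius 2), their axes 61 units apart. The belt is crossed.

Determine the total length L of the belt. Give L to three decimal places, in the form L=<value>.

crossed belt: β = asin((r1+r2)/C) = asin(21/61) = 20.1368°
wrap1 = wrap2 = π + 2β = 220.2735°
tangent length = C·cosβ = 57.2713
L = (r1+r2)·wrap + 2·C·cosβ = 21·3.8445 + 2·57.2713 = 195.2770

L=195.277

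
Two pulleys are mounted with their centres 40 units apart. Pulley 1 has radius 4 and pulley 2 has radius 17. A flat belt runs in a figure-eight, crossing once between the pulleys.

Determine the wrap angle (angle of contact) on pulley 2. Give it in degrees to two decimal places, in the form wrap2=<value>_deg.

crossed belt: β = asin((r1+r2)/C) = asin(21/40) = 31.6682°
wrap1 = wrap2 = π + 2β = 243.3365°

wrap2=243.34_deg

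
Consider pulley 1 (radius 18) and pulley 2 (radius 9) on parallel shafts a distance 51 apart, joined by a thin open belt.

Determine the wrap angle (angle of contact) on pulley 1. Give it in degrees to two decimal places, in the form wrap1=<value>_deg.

wrap1=200.33_deg

open belt: β = asin((r2−r1)/C) = asin(-9/51) = -10.1642°
wrap1 = π − 2β = 200.3285°
wrap2 = π + 2β = 159.6715°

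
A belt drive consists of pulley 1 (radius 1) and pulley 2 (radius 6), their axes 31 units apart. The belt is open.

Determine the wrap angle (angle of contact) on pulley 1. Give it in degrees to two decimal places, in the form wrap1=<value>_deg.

wrap1=161.44_deg

open belt: β = asin((r2−r1)/C) = asin(5/31) = 9.2818°
wrap1 = π − 2β = 161.4364°
wrap2 = π + 2β = 198.5636°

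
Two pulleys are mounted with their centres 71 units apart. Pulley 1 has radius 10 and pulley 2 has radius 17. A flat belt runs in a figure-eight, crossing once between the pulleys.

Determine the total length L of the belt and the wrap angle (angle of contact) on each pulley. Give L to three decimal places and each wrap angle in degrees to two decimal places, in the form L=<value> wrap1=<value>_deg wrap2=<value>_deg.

crossed belt: β = asin((r1+r2)/C) = asin(27/71) = 22.3511°
wrap1 = wrap2 = π + 2β = 224.7023°
tangent length = C·cosβ = 65.6658
L = (r1+r2)·wrap + 2·C·cosβ = 27·3.9218 + 2·65.6658 = 237.2201

L=237.220 wrap1=224.70_deg wrap2=224.70_deg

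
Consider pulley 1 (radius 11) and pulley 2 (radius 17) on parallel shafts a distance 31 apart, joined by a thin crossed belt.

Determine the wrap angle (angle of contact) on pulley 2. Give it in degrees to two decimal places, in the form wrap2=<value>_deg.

crossed belt: β = asin((r1+r2)/C) = asin(28/31) = 64.5854°
wrap1 = wrap2 = π + 2β = 309.1708°

wrap2=309.17_deg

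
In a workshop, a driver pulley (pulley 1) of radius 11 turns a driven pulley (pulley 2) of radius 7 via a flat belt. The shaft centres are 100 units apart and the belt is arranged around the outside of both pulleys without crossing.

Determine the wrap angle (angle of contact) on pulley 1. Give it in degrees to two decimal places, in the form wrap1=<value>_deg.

open belt: β = asin((r2−r1)/C) = asin(-4/100) = -2.2924°
wrap1 = π − 2β = 184.5849°
wrap2 = π + 2β = 175.4151°

wrap1=184.58_deg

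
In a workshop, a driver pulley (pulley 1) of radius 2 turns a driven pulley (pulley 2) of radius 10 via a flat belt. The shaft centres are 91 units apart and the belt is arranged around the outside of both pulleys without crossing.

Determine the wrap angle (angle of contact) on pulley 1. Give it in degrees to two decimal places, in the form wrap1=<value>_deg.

wrap1=169.91_deg

open belt: β = asin((r2−r1)/C) = asin(8/91) = 5.0435°
wrap1 = π − 2β = 169.9130°
wrap2 = π + 2β = 190.0870°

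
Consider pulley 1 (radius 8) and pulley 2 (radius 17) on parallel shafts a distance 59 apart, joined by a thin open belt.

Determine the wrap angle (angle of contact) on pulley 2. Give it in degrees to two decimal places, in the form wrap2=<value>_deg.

wrap2=197.55_deg

open belt: β = asin((r2−r1)/C) = asin(9/59) = 8.7743°
wrap1 = π − 2β = 162.4514°
wrap2 = π + 2β = 197.5486°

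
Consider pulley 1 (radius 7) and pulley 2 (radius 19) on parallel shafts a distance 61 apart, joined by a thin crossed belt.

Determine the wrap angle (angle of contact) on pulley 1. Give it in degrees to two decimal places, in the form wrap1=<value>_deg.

crossed belt: β = asin((r1+r2)/C) = asin(26/61) = 25.2285°
wrap1 = wrap2 = π + 2β = 230.4570°

wrap1=230.46_deg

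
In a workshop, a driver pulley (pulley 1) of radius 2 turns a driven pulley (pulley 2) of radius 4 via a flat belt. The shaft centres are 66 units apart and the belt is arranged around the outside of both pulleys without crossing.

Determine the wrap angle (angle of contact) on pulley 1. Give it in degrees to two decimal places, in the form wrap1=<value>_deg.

open belt: β = asin((r2−r1)/C) = asin(2/66) = 1.7365°
wrap1 = π − 2β = 176.5270°
wrap2 = π + 2β = 183.4730°

wrap1=176.53_deg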